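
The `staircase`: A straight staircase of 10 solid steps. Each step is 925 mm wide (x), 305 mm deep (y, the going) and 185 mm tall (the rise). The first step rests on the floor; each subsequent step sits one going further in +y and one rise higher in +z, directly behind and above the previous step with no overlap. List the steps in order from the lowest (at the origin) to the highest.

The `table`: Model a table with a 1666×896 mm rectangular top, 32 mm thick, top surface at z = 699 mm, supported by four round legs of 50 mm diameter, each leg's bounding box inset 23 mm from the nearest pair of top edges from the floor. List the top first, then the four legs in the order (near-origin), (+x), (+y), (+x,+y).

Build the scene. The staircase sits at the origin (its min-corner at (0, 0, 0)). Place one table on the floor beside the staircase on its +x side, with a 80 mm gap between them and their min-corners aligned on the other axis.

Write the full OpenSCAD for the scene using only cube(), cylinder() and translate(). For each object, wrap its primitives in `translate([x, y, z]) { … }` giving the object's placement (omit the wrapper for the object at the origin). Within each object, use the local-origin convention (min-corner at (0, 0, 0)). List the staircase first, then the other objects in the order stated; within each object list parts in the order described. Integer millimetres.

cube([925, 305, 185]);
translate([0, 305, 185]) cube([925, 305, 185]);
translate([0, 610, 370]) cube([925, 305, 185]);
translate([0, 915, 555]) cube([925, 305, 185]);
translate([0, 1220, 740]) cube([925, 305, 185]);
translate([0, 1525, 925]) cube([925, 305, 185]);
translate([0, 1830, 1110]) cube([925, 305, 185]);
translate([0, 2135, 1295]) cube([925, 305, 185]);
translate([0, 2440, 1480]) cube([925, 305, 185]);
translate([0, 2745, 1665]) cube([925, 305, 185]);
translate([1005, 0, 0]) {
  translate([0, 0, 667]) cube([1666, 896, 32]);
  translate([48, 48, 0]) cylinder(h = 667, r = 25);
  translate([1618, 48, 0]) cylinder(h = 667, r = 25);
  translate([48, 848, 0]) cylinder(h = 667, r = 25);
  translate([1618, 848, 0]) cylinder(h = 667, r = 25);
}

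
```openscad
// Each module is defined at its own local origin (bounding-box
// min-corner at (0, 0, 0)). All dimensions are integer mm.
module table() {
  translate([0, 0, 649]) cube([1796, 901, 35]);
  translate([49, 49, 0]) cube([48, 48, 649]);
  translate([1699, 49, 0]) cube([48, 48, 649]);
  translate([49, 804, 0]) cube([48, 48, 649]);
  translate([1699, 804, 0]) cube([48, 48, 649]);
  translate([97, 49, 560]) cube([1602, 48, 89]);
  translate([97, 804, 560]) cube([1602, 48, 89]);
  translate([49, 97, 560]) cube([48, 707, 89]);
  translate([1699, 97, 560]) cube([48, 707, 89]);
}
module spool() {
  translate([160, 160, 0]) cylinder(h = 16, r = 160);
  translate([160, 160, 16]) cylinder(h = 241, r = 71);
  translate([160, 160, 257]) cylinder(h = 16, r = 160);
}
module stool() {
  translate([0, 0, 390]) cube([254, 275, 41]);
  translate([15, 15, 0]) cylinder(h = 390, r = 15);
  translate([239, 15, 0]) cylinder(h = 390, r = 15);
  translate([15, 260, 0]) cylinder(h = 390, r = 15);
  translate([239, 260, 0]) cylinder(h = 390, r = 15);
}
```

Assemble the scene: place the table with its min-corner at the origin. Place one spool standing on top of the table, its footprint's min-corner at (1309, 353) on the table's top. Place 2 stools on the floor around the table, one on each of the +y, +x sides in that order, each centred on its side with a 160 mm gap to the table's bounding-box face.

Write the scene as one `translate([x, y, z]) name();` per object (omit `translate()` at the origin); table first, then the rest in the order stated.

table();
translate([1309, 353, 684]) spool();
translate([771, 1061, 0]) stool();
translate([1956, 313, 0]) stool();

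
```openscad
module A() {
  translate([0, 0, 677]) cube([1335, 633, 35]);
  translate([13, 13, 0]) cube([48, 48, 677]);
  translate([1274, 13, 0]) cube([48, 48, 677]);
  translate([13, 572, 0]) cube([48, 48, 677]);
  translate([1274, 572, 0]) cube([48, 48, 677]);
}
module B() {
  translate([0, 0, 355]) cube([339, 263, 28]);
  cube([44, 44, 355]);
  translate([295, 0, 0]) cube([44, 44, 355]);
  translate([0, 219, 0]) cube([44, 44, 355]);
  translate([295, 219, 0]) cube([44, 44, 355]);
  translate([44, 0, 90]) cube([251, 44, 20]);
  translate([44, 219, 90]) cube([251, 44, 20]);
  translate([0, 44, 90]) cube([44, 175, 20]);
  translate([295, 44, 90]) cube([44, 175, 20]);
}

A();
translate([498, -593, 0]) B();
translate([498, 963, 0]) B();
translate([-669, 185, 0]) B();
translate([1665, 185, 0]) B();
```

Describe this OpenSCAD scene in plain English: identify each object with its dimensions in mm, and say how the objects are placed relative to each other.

A is a table: top 1335 mm (x) × 633 mm (y), 35 mm thick, upper face at z = 712 mm, on four 48×48 mm square legs, each inset 13 mm from the nearest pair of top edges, running from z = 0 to the bottom of the top.

B is a four-legged stool. The seat is a 339×263×28 mm slab whose top surface is at z = 383 mm; four square legs, each 44×44 mm in cross-section, run from the floor (z = 0) to the underside of the seat, each flush with a corner of the seat. Four stretchers, 44 mm wide and 20 mm tall, connect adjacent legs with their undersides at z = 90 mm, each running between the inner faces of the legs it joins and aligned with the legs' outer faces on the other axis.

Four stools sit around the table at the −y, +y, −x, +x sides.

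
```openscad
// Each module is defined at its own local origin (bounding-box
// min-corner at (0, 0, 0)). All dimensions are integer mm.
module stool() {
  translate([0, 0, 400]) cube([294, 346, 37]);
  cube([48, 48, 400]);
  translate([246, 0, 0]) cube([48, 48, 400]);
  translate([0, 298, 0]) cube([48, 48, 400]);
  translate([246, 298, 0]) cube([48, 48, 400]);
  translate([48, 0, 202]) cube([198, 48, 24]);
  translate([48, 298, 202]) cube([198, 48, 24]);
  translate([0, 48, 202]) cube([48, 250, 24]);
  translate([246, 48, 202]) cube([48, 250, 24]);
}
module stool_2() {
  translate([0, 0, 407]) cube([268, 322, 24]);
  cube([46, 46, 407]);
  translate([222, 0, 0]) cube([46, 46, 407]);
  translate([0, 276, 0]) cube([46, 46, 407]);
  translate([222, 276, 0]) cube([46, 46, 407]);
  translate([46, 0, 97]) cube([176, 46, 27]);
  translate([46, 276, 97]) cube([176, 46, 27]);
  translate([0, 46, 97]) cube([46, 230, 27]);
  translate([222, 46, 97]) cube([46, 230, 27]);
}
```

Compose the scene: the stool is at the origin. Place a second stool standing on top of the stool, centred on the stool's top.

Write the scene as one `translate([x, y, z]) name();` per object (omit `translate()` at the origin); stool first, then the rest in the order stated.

stool();
translate([13, 12, 437]) stool_2();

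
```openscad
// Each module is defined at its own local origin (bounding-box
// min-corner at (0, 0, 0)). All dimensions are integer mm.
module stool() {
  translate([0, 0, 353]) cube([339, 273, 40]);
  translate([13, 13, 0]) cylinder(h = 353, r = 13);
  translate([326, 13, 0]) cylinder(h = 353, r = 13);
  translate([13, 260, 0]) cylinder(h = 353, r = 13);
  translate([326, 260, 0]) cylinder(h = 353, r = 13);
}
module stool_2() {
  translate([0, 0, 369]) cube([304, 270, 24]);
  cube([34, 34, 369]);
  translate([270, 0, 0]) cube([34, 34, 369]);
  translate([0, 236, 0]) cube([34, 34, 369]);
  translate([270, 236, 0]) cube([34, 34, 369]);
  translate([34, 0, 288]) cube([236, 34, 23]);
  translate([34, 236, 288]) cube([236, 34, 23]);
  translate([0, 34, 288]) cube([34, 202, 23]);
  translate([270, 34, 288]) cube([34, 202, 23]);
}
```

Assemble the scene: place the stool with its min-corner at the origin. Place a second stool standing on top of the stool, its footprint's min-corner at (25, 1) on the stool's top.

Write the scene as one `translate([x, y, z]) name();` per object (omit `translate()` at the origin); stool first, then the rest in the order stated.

stool();
translate([25, 1, 393]) stool_2();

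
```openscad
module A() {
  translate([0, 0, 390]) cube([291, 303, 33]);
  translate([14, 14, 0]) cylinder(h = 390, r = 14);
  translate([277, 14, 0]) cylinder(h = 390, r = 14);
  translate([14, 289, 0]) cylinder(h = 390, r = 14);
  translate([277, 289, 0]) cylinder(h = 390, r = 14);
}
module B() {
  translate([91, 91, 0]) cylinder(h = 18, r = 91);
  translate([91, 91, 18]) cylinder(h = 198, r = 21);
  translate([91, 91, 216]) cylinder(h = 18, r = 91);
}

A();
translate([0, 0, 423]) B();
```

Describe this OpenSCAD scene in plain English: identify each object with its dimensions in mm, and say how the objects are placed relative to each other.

A is a four-legged stool. The seat is 291×303 mm, 33 mm thick, top at z = 423 mm. It stands on four round legs, each 28 mm in diameter, from z = 0 to the seat underside, each leg's axis is inset half a diameter from the nearest pair of seat edges (so the leg's bounding box is flush with the corner).

B is a spool: two coaxial disc flanges of radius 91 mm and thickness 18 mm, joined by a core cylinder of radius 21 mm and height 198 mm. The lower flange rests on z = 0 and the three cylinders share a vertical axis.

The spool is on top of the stool.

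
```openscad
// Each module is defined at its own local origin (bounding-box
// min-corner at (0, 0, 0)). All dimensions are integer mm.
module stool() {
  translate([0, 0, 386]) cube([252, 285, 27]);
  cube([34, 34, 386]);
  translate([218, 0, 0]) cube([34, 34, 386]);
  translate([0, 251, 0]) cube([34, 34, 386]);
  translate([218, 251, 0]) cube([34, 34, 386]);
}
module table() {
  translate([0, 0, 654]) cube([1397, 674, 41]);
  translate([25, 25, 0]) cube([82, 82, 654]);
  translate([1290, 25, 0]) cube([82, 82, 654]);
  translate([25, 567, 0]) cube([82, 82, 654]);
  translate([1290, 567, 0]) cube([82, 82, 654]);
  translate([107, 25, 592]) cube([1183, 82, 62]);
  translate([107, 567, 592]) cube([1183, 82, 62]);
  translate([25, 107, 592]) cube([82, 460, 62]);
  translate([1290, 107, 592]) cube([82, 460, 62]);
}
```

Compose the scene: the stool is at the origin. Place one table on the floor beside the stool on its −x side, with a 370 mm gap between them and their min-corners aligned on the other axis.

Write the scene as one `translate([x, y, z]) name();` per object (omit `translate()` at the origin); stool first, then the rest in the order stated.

stool();
translate([-1767, 0, 0]) table();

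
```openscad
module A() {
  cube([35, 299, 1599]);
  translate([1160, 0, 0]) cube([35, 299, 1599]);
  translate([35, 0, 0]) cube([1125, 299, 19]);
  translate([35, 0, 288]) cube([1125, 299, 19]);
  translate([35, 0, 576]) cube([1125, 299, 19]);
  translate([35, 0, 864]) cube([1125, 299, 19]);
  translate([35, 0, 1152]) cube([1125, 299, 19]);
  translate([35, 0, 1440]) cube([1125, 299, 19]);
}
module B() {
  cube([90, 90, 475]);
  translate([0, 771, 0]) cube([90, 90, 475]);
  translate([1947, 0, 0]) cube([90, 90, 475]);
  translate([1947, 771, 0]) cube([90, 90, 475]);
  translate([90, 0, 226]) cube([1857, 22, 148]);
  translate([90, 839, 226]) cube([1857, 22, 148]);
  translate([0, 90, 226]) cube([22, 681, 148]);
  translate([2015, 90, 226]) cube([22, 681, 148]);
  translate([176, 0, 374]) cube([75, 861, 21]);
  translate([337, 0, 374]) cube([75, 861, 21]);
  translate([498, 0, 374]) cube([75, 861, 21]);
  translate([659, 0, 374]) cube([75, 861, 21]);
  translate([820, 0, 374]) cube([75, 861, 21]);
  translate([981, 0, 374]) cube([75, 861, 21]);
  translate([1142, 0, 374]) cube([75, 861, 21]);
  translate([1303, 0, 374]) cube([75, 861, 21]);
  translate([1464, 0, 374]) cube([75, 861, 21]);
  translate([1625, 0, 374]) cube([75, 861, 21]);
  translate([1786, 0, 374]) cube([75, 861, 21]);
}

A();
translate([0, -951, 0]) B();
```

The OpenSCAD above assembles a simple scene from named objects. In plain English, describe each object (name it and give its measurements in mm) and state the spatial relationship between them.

A is a bookshelf 1195 mm wide overall, 299 mm deep and 1599 mm tall. The two sides are 35 mm thick vertical panels. 6 horizontal shelves of 19 mm thickness span between the inner faces of the sides; the lowest shelf sits on the floor and shelves are stacked with a clear vertical gap of 269 mm between each pair.

B is a bed frame 2037 mm long (x) by 861 mm wide (y). Four 90×90 mm corner posts, 475 mm tall, at the corners of the footprint. Four rails of 22 mm thickness and 148 mm height run between adjacent posts with their undersides at z = 226 mm, their outer faces flush with the outside of the frame (the two x-running rails run between the posts' inner faces; the two y-running rails run between the posts' inner faces). 11 slats, each 75 mm wide (x) and 21 mm thick, lie across the top of the two x-running rails, running the full 861 mm width of the frame in y; the slats are evenly spaced along x between the inner faces of the end posts with equal gaps (rounded down to the nearest mm) at the −x end and between each pair — any rounding remainder accumulates at the +x end.

The bed frame is on the floor beside the bookshelf on its −y side.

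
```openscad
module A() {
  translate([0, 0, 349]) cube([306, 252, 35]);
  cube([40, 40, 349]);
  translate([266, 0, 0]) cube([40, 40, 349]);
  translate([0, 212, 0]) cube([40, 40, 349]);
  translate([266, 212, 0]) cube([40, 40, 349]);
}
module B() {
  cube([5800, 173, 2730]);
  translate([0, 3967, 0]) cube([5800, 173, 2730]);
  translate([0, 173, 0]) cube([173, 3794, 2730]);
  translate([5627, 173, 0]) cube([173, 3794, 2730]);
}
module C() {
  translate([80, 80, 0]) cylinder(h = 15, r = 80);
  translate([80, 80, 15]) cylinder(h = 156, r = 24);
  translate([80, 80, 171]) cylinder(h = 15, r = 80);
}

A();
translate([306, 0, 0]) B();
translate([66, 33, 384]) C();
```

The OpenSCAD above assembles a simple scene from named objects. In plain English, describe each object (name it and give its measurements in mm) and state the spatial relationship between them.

A is a four-legged stool. The seat is 306×252 mm, 35 mm thick, top at z = 384 mm. It stands on four square legs, each 40×40 mm in cross-section, from z = 0 to the seat underside, each flush with a corner of the seat.

B is the wall frame of a small rectangular building: four walls, each 2730 mm tall and 173 mm thick, enclosing a footprint 5800 mm (x) by 4140 mm (y) outside-to-outside, with no floor or roof. The front and back walls (the −y and +y sides) span the full width; the two side walls fit between them.

C is a spool: two coaxial disc flanges of radius 80 mm and thickness 15 mm, joined by a core cylinder of radius 24 mm and height 156 mm. The lower flange rests on z = 0 and the three cylinders share a vertical axis.

The house frame is against the stool's +x side, with their −y faces flush. The spool is on top of the stool.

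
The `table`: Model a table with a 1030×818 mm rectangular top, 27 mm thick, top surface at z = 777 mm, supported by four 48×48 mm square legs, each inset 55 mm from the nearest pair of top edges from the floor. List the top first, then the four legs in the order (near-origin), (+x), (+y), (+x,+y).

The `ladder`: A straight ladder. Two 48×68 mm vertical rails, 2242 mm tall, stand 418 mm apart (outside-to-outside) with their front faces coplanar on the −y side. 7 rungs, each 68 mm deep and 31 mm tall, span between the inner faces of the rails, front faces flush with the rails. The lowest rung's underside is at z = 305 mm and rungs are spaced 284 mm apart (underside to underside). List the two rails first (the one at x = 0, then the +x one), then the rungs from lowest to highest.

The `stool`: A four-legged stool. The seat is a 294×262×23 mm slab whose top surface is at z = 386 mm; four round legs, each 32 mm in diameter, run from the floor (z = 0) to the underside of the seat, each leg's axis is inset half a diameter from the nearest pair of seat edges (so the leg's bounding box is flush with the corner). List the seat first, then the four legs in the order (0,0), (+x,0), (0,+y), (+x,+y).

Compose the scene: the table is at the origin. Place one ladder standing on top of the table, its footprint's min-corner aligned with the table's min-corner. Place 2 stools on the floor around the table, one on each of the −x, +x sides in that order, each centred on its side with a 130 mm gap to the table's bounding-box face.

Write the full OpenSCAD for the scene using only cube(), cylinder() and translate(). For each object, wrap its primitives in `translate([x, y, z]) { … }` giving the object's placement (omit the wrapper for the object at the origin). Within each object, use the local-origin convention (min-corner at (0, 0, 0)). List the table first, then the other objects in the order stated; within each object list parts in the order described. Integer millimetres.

translate([0, 0, 750]) cube([1030, 818, 27]);
translate([55, 55, 0]) cube([48, 48, 750]);
translate([927, 55, 0]) cube([48, 48, 750]);
translate([55, 715, 0]) cube([48, 48, 750]);
translate([927, 715, 0]) cube([48, 48, 750]);
translate([0, 0, 777]) {
  cube([48, 68, 2242]);
  translate([370, 0, 0]) cube([48, 68, 2242]);
  translate([48, 0, 305]) cube([322, 68, 31]);
  translate([48, 0, 589]) cube([322, 68, 31]);
  translate([48, 0, 873]) cube([322, 68, 31]);
  translate([48, 0, 1157]) cube([322, 68, 31]);
  translate([48, 0, 1441]) cube([322, 68, 31]);
  translate([48, 0, 1725]) cube([322, 68, 31]);
  translate([48, 0, 2009]) cube([322, 68, 31]);
}
translate([-424, 278, 0]) {
  translate([0, 0, 363]) cube([294, 262, 23]);
  translate([16, 16, 0]) cylinder(h = 363, r = 16);
  translate([278, 16, 0]) cylinder(h = 363, r = 16);
  translate([16, 246, 0]) cylinder(h = 363, r = 16);
  translate([278, 246, 0]) cylinder(h = 363, r = 16);
}
translate([1160, 278, 0]) {
  translate([0, 0, 363]) cube([294, 262, 23]);
  translate([16, 16, 0]) cylinder(h = 363, r = 16);
  translate([278, 16, 0]) cylinder(h = 363, r = 16);
  translate([16, 246, 0]) cylinder(h = 363, r = 16);
  translate([278, 246, 0]) cylinder(h = 363, r = 16);
}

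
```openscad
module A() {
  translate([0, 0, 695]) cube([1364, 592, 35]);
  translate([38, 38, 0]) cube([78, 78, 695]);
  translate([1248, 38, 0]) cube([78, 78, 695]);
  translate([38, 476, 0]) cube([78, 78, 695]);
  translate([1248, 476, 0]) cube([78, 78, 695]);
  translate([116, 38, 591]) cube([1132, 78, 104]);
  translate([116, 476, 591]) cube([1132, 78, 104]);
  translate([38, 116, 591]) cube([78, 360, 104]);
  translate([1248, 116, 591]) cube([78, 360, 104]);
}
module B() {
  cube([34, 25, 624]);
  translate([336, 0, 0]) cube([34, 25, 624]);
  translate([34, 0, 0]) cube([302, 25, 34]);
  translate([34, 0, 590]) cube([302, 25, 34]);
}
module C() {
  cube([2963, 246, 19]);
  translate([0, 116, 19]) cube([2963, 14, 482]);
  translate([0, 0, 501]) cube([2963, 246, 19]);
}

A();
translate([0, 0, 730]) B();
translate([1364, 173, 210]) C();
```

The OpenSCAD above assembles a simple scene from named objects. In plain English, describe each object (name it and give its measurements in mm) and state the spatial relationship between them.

A is a rectangular dining table. The top is 1364×592×35 mm with its upper surface at z = 730 mm. It stands on four 78×78 mm square legs, each inset 38 mm from the nearest pair of top edges, running from the floor to the underside of the top. Four apron rails, 78 mm thick and 104 mm tall, run between adjacent legs with their top edges flush with the underside of the top and their outer faces flush with the legs' outer faces.

B is a picture frame with a 302×556 mm rectangular opening (x by z) and a uniform 34 mm border on every side. Frame depth is 25 mm along y. It is built from two vertical stiles running the full outside height and two horizontal rails spanning the gap between the stiles.

C is an I-beam lying along x, 2963 mm long. Overall section height 520 mm. Two flanges 246 mm wide (y) and 19 mm thick, one on the floor and one at the top; a web 14 mm thick runs between them, centred on the flange width.

The picture frame is on top of the table. The I-beam is beside the table with their tops flush at z = 730.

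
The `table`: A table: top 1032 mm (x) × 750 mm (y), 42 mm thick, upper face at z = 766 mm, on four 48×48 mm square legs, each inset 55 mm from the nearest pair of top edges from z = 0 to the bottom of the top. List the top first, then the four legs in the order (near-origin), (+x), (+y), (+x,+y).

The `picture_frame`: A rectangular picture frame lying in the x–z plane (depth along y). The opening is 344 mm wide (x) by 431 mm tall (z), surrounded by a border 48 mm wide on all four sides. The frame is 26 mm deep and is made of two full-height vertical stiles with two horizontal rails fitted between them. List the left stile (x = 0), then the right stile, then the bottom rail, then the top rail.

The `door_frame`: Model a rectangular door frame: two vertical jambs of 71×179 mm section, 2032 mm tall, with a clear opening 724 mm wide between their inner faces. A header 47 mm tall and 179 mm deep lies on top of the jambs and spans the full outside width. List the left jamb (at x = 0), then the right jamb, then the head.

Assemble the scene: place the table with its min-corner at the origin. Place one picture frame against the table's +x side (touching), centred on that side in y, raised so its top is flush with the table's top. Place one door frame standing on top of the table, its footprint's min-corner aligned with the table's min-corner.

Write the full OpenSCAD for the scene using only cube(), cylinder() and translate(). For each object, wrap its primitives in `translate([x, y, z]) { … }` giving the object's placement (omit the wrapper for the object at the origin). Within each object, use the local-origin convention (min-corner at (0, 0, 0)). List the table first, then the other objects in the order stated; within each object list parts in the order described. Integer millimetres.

translate([0, 0, 724]) cube([1032, 750, 42]);
translate([55, 55, 0]) cube([48, 48, 724]);
translate([929, 55, 0]) cube([48, 48, 724]);
translate([55, 647, 0]) cube([48, 48, 724]);
translate([929, 647, 0]) cube([48, 48, 724]);
translate([1032, 362, 239]) {
  cube([48, 26, 527]);
  translate([392, 0, 0]) cube([48, 26, 527]);
  translate([48, 0, 0]) cube([344, 26, 48]);
  translate([48, 0, 479]) cube([344, 26, 48]);
}
translate([0, 0, 766]) {
  cube([71, 179, 2032]);
  translate([795, 0, 0]) cube([71, 179, 2032]);
  translate([0, 0, 2032]) cube([866, 179, 47]);
}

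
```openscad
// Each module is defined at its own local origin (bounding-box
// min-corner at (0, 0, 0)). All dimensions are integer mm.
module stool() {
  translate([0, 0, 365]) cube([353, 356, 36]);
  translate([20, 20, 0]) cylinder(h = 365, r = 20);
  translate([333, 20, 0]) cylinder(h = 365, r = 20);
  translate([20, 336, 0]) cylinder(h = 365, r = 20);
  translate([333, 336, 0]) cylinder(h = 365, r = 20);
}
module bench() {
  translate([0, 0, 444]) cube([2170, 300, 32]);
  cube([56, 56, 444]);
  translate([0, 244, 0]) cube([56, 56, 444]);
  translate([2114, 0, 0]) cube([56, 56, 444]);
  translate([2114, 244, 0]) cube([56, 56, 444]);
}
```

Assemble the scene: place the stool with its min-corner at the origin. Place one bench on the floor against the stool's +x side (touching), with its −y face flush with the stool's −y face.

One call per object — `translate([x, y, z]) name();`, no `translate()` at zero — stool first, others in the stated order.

stool();
translate([353, 0, 0]) bench();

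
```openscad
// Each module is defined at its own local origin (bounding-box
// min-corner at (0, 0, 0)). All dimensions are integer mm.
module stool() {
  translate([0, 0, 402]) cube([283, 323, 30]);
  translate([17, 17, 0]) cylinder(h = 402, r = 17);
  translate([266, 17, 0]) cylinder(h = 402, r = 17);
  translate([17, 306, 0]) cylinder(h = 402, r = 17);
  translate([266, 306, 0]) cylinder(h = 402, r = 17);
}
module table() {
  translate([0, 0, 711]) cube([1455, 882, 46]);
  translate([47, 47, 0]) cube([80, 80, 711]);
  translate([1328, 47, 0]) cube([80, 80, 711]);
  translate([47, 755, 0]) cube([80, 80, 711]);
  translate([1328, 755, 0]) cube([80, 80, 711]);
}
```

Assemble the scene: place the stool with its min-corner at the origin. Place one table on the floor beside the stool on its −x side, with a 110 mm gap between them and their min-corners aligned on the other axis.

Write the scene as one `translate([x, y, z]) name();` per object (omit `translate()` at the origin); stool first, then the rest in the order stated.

stool();
translate([-1565, 0, 0]) table();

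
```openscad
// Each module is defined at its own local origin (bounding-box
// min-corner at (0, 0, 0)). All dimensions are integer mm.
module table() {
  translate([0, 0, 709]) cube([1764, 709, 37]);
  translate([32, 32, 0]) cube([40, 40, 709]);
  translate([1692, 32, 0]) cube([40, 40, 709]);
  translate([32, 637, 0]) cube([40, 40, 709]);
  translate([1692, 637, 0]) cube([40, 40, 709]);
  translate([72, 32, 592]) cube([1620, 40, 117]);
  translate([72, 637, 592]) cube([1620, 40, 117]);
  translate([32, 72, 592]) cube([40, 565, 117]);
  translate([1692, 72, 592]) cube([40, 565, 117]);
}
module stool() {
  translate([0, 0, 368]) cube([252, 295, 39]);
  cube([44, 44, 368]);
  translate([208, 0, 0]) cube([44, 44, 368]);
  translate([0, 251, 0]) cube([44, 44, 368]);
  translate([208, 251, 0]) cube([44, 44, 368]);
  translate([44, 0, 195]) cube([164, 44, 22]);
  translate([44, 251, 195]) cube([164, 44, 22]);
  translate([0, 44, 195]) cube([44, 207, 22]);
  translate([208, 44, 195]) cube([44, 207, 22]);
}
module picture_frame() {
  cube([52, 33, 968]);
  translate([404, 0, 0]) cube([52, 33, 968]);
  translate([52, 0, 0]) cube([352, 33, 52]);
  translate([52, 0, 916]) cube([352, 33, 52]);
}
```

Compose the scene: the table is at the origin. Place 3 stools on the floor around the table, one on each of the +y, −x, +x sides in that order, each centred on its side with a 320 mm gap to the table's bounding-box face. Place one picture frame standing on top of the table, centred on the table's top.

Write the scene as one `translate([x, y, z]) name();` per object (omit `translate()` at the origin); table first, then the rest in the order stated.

table();
translate([756, 1029, 0]) stool();
translate([-572, 207, 0]) stool();
translate([2084, 207, 0]) stool();
translate([654, 338, 746]) picture_frame();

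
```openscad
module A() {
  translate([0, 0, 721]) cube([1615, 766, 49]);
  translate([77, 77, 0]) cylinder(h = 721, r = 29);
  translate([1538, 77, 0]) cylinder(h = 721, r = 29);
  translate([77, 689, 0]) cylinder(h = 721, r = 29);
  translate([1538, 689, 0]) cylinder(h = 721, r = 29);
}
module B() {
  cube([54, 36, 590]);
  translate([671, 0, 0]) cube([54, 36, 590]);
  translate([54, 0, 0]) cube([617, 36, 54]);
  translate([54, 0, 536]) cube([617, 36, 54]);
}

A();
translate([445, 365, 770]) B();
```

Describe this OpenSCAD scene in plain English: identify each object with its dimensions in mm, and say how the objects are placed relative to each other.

A is a table with a 1615×766 mm rectangular top, 49 mm thick, top surface at z = 770 mm, supported by four round legs of 58 mm diameter, each leg's bounding box inset 48 mm from the nearest pair of top edges, running from the floor.

B is a rectangular picture frame lying in the x–z plane (depth along y). The opening is 617 mm wide (x) by 482 mm tall (z), surrounded by a border 54 mm wide on all four sides. The frame is 36 mm deep and is made of two full-height vertical stiles with two horizontal rails fitted between them.

The picture frame is on top of the table, centred.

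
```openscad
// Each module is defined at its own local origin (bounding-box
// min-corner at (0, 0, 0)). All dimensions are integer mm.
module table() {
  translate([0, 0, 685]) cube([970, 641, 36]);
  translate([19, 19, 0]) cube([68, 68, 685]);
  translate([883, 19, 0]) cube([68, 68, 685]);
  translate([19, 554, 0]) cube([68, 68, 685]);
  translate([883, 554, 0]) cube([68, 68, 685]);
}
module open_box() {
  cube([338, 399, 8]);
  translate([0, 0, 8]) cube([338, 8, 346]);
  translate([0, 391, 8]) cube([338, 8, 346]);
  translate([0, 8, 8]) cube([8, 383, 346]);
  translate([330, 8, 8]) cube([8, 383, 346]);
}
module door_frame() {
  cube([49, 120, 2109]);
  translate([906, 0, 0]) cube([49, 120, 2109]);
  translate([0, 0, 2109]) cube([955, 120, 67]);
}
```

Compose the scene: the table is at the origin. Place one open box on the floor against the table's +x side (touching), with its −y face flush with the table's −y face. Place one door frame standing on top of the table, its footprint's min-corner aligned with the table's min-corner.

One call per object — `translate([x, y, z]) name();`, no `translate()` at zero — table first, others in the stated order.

table();
translate([970, 0, 0]) open_box();
translate([0, 0, 721]) door_frame();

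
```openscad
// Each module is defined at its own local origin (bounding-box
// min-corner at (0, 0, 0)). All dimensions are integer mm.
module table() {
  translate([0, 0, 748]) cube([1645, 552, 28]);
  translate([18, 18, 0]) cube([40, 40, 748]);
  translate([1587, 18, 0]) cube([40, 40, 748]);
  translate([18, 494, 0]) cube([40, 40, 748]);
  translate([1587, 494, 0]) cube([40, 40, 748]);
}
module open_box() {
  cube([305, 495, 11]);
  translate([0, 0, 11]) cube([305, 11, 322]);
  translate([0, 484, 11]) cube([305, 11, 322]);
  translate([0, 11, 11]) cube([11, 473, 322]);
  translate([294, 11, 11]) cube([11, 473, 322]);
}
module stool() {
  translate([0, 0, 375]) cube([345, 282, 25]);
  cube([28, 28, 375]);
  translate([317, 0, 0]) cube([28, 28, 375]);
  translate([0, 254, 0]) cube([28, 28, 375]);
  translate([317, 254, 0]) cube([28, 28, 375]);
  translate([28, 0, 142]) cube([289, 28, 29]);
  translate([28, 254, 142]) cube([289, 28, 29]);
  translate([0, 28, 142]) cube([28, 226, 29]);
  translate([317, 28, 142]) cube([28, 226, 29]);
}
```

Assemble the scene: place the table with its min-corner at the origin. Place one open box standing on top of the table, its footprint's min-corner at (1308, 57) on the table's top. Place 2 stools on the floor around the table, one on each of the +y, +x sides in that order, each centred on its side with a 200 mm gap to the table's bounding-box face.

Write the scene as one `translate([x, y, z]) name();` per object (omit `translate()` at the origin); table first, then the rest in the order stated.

table();
translate([1308, 57, 776]) open_box();
translate([650, 752, 0]) stool();
translate([1845, 135, 0]) stool();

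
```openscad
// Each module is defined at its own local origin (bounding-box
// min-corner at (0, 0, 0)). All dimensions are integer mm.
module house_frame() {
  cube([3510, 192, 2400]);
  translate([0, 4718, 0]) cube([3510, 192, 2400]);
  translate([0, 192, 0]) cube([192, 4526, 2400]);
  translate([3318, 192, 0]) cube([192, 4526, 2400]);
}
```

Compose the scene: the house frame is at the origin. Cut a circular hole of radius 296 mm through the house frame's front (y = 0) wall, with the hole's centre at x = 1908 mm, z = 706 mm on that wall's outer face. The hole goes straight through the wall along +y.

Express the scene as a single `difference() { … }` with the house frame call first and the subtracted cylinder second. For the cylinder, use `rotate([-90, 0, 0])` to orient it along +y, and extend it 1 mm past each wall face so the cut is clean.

difference() {
  house_frame();
  translate([1908, -1, 706]) rotate([-90, 0, 0]) cylinder(h = 194, r = 296);
}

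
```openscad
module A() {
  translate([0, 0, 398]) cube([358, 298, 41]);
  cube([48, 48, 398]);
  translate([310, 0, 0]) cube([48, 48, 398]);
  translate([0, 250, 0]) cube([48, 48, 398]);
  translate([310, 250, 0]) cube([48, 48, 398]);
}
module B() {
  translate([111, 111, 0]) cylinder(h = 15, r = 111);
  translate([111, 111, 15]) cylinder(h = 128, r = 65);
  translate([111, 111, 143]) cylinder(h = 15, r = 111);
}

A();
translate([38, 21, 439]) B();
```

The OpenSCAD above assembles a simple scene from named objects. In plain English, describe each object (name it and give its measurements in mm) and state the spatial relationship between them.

A is a four-legged stool. The seat is 358×298 mm, 41 mm thick, top at z = 439 mm. It stands on four square legs, each 48×48 mm in cross-section, from z = 0 to the seat underside, each flush with a corner of the seat.

B is a spool: two coaxial disc flanges of radius 111 mm and thickness 15 mm, joined by a core cylinder of radius 65 mm and height 128 mm. The lower flange rests on z = 0 and the three cylinders share a vertical axis.

The spool is on top of the stool.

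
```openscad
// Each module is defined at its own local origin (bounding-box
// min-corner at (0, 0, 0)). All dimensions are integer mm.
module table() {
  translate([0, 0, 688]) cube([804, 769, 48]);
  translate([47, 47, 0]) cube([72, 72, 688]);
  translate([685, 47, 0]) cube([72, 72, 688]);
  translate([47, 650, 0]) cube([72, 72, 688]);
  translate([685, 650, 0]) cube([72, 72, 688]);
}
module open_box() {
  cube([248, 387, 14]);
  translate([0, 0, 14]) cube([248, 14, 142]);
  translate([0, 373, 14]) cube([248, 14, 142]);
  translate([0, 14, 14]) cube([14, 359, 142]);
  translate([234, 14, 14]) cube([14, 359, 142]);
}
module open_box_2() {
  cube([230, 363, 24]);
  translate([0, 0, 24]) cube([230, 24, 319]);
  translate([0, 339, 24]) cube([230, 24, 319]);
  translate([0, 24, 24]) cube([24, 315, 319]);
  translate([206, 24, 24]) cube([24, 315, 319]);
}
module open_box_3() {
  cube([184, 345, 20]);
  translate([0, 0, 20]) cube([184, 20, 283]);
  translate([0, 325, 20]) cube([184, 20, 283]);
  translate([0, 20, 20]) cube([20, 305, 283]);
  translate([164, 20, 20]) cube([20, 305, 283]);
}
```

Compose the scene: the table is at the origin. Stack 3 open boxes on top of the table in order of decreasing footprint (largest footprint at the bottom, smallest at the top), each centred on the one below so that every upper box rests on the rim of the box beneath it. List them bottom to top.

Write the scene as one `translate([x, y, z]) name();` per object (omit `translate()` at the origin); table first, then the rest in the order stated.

table();
translate([278, 191, 736]) open_box();
translate([287, 203, 892]) open_box_2();
translate([310, 212, 1235]) open_box_3();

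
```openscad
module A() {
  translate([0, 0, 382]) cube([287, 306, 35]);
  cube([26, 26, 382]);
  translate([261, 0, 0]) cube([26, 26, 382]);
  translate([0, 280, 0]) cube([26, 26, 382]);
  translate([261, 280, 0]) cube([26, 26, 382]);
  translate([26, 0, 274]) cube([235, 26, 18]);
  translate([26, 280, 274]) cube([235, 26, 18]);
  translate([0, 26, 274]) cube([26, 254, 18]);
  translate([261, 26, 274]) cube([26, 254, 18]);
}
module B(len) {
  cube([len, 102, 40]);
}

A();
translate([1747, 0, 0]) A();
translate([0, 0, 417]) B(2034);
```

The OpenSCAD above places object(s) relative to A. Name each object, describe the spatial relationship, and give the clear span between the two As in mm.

Second stool starts at x = 1747; first ends at x = 287; clear span = 1747 − 287 = 1460 mm.

A is a stool. B is a beam. A beam spans the tops of two stools. The clear span between the two stools is 1460 mm.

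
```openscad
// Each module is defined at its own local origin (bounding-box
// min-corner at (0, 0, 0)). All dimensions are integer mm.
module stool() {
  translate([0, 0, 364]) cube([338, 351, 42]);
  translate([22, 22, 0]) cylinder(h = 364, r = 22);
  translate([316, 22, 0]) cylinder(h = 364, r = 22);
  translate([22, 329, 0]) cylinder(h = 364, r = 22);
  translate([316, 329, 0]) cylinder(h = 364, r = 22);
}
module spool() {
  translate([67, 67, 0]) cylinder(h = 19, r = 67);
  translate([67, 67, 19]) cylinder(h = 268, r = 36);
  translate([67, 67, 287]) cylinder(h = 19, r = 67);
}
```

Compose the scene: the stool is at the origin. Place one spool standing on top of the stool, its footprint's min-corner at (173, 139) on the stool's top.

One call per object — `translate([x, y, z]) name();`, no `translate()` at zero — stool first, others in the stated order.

stool();
translate([173, 139, 406]) spool();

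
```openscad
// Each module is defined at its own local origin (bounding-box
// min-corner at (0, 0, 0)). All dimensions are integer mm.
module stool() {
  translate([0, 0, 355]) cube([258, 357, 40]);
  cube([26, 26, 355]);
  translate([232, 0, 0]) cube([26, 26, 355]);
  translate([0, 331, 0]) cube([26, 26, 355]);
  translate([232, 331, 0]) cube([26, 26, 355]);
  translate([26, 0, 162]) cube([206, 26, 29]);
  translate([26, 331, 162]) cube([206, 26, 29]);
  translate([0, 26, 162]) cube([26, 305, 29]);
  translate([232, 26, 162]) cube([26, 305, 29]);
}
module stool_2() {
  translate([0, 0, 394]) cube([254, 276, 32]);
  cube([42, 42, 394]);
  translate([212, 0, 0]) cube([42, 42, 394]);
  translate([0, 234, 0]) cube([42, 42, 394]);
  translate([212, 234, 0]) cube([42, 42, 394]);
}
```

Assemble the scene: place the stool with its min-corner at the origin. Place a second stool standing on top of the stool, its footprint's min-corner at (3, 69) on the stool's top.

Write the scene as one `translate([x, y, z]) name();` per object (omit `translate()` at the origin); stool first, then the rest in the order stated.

stool();
translate([3, 69, 395]) stool_2();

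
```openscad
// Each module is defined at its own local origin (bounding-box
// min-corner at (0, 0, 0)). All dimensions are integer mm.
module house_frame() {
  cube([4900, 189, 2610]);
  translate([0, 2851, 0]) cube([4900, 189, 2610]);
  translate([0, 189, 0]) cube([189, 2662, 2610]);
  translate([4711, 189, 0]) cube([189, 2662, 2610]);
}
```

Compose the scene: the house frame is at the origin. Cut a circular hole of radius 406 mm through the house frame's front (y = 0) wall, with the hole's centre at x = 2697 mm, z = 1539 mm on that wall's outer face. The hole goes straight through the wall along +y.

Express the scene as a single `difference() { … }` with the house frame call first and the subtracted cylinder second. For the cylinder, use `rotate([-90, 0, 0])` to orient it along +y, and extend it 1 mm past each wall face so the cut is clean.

difference() {
  house_frame();
  translate([2697, -1, 1539]) rotate([-90, 0, 0]) cylinder(h = 191, r = 406);
}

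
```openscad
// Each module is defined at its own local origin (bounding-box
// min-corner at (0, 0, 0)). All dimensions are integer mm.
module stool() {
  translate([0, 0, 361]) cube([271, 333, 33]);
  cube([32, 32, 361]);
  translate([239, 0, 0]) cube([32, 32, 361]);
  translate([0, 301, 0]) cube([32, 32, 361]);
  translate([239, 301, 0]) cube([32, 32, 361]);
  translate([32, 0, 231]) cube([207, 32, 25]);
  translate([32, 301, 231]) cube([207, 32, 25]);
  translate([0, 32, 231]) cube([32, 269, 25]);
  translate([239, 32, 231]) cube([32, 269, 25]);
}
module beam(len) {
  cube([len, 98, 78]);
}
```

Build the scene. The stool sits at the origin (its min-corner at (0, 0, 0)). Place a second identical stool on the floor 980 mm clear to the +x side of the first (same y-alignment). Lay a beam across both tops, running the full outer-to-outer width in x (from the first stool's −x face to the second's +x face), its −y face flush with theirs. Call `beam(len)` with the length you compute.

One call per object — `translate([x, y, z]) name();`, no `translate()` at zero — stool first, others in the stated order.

stool();
translate([1251, 0, 0]) stool();
translate([0, 0, 394]) beam(1522);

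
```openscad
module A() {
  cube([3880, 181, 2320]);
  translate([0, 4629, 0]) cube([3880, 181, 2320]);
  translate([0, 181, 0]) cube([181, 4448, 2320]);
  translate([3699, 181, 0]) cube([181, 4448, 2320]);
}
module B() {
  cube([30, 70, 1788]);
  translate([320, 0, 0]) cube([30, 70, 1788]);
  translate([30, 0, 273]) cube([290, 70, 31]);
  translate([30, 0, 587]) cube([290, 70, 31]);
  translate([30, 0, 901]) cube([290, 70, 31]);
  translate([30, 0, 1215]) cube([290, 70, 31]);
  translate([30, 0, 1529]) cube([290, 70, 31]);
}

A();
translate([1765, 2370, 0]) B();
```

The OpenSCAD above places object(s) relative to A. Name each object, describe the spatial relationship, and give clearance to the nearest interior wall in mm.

A is a house frame. B is a ladder. The ladder sits inside the house frame, centred. The clearance to the nearest interior wall is 1584 mm.

Clearances: x = 1584, y = 2189; minimum 1584 mm.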